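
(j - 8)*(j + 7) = j^2 - j - 56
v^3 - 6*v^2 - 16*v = v*(v - 8)*(v + 2)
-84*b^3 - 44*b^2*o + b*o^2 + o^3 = (-7*b + o)*(2*b + o)*(6*b + o)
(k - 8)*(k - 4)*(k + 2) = k^3 - 10*k^2 + 8*k + 64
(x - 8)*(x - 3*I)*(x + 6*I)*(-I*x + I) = -I*x^4 + 3*x^3 + 9*I*x^3 - 27*x^2 - 26*I*x^2 + 24*x + 162*I*x - 144*I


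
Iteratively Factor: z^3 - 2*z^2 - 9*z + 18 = (z - 2)*(z^2 - 9) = (z - 3)*(z - 2)*(z + 3)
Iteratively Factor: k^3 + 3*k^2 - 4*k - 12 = (k + 2)*(k^2 + k - 6) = (k + 2)*(k + 3)*(k - 2)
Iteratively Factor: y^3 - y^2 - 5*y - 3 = (y - 3)*(y^2 + 2*y + 1) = (y - 3)*(y + 1)*(y + 1)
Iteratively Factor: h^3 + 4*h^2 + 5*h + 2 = (h + 1)*(h^2 + 3*h + 2) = (h + 1)^2*(h + 2)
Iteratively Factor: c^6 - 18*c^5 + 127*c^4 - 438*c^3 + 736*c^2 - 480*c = (c - 2)*(c^5 - 16*c^4 + 95*c^3 - 248*c^2 + 240*c) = c*(c - 2)*(c^4 - 16*c^3 + 95*c^2 - 248*c + 240) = c*(c - 5)*(c - 2)*(c^3 - 11*c^2 + 40*c - 48) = c*(c - 5)*(c - 4)*(c - 2)*(c^2 - 7*c + 12) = c*(c - 5)*(c - 4)*(c - 3)*(c - 2)*(c - 4)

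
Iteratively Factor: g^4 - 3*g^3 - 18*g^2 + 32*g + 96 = (g + 2)*(g^3 - 5*g^2 - 8*g + 48) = (g - 4)*(g + 2)*(g^2 - g - 12) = (g - 4)^2*(g + 2)*(g + 3)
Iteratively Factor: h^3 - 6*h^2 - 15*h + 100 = (h - 5)*(h^2 - h - 20) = (h - 5)^2*(h + 4)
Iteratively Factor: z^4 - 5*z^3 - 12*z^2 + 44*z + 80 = (z + 2)*(z^3 - 7*z^2 + 2*z + 40) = (z - 4)*(z + 2)*(z^2 - 3*z - 10) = (z - 5)*(z - 4)*(z + 2)*(z + 2)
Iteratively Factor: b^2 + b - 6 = (b + 3)*(b - 2)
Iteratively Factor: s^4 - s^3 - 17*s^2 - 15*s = (s + 1)*(s^3 - 2*s^2 - 15*s) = (s - 5)*(s + 1)*(s^2 + 3*s) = s*(s - 5)*(s + 1)*(s + 3)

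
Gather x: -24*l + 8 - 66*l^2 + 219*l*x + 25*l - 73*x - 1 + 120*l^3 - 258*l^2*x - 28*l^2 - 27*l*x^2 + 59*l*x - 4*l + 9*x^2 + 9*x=120*l^3 - 94*l^2 - 3*l + x^2*(9 - 27*l) + x*(-258*l^2 + 278*l - 64) + 7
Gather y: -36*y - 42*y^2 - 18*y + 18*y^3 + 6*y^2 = 18*y^3 - 36*y^2 - 54*y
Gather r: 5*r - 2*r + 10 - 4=3*r + 6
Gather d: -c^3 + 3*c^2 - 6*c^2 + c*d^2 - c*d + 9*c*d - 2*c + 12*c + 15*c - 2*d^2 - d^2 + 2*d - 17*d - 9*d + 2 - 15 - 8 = -c^3 - 3*c^2 + 25*c + d^2*(c - 3) + d*(8*c - 24) - 21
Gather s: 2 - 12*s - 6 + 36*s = 24*s - 4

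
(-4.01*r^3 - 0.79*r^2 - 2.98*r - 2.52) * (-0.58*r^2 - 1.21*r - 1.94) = 2.3258*r^5 + 5.3103*r^4 + 10.4637*r^3 + 6.6*r^2 + 8.8304*r + 4.8888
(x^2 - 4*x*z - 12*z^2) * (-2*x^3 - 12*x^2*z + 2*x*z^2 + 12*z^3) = -2*x^5 - 4*x^4*z + 74*x^3*z^2 + 148*x^2*z^3 - 72*x*z^4 - 144*z^5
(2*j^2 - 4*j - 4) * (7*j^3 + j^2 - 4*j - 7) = 14*j^5 - 26*j^4 - 40*j^3 - 2*j^2 + 44*j + 28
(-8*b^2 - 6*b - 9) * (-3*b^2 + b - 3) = 24*b^4 + 10*b^3 + 45*b^2 + 9*b + 27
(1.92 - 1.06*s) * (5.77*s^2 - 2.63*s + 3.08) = -6.1162*s^3 + 13.8662*s^2 - 8.3144*s + 5.9136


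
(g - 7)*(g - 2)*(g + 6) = g^3 - 3*g^2 - 40*g + 84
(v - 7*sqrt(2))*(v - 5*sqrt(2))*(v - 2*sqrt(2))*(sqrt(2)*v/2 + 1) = sqrt(2)*v^4/2 - 13*v^3 + 45*sqrt(2)*v^2 - 22*v - 140*sqrt(2)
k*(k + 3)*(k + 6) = k^3 + 9*k^2 + 18*k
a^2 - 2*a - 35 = (a - 7)*(a + 5)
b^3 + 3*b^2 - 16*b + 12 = (b - 2)*(b - 1)*(b + 6)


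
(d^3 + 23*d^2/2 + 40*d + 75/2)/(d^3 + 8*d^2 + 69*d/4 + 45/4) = 2*(d + 5)/(2*d + 3)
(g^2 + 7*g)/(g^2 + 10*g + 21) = g/(g + 3)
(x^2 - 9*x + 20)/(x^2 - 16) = (x - 5)/(x + 4)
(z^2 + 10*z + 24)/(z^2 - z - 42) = (z + 4)/(z - 7)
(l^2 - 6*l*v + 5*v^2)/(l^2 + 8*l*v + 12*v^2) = (l^2 - 6*l*v + 5*v^2)/(l^2 + 8*l*v + 12*v^2)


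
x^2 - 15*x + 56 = (x - 8)*(x - 7)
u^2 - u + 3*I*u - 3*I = (u - 1)*(u + 3*I)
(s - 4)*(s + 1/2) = s^2 - 7*s/2 - 2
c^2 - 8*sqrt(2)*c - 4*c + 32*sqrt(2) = (c - 4)*(c - 8*sqrt(2))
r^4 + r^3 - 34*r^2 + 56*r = r*(r - 4)*(r - 2)*(r + 7)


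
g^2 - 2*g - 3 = (g - 3)*(g + 1)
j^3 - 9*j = j*(j - 3)*(j + 3)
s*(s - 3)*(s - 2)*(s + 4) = s^4 - s^3 - 14*s^2 + 24*s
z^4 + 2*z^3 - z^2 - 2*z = z*(z - 1)*(z + 1)*(z + 2)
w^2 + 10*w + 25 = (w + 5)^2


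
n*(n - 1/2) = n^2 - n/2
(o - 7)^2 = o^2 - 14*o + 49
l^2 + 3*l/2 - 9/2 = (l - 3/2)*(l + 3)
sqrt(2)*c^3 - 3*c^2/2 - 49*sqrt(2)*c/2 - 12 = (c - 4*sqrt(2))*(c + 3*sqrt(2))*(sqrt(2)*c + 1/2)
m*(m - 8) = m^2 - 8*m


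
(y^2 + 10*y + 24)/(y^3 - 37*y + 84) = (y^2 + 10*y + 24)/(y^3 - 37*y + 84)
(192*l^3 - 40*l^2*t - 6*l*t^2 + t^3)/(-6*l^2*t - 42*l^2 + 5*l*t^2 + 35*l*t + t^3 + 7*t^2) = (32*l^2 - 12*l*t + t^2)/(-l*t - 7*l + t^2 + 7*t)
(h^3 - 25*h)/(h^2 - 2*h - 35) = h*(h - 5)/(h - 7)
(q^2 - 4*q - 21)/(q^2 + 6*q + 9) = (q - 7)/(q + 3)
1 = 1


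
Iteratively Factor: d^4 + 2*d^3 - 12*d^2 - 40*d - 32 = (d + 2)*(d^3 - 12*d - 16) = (d + 2)^2*(d^2 - 2*d - 8) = (d + 2)^3*(d - 4)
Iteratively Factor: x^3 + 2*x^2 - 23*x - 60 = (x - 5)*(x^2 + 7*x + 12) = (x - 5)*(x + 4)*(x + 3)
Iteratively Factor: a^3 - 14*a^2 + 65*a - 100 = (a - 5)*(a^2 - 9*a + 20) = (a - 5)*(a - 4)*(a - 5)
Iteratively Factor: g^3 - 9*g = (g)*(g^2 - 9) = g*(g - 3)*(g + 3)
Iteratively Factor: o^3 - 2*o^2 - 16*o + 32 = (o - 4)*(o^2 + 2*o - 8) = (o - 4)*(o - 2)*(o + 4)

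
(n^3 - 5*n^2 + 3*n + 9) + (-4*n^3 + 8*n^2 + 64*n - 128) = -3*n^3 + 3*n^2 + 67*n - 119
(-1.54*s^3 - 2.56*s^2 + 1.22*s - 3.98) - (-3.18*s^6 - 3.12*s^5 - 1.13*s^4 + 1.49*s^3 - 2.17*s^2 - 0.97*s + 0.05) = 3.18*s^6 + 3.12*s^5 + 1.13*s^4 - 3.03*s^3 - 0.39*s^2 + 2.19*s - 4.03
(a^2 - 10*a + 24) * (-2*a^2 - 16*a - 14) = -2*a^4 + 4*a^3 + 98*a^2 - 244*a - 336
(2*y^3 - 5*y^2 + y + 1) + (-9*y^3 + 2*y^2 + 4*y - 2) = -7*y^3 - 3*y^2 + 5*y - 1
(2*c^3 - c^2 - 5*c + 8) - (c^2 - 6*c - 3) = 2*c^3 - 2*c^2 + c + 11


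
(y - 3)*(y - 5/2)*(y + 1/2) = y^3 - 5*y^2 + 19*y/4 + 15/4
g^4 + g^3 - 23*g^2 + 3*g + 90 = (g - 3)^2*(g + 2)*(g + 5)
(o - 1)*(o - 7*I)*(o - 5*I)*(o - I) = o^4 - o^3 - 13*I*o^3 - 47*o^2 + 13*I*o^2 + 47*o + 35*I*o - 35*I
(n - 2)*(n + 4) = n^2 + 2*n - 8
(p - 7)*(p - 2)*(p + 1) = p^3 - 8*p^2 + 5*p + 14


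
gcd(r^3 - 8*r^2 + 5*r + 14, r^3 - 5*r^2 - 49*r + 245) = r - 7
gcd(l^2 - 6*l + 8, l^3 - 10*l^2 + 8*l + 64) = l - 4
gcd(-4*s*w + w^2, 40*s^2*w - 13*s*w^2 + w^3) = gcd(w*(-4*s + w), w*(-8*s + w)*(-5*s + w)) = w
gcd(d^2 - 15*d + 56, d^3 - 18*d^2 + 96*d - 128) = d - 8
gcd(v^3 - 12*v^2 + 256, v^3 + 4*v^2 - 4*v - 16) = v + 4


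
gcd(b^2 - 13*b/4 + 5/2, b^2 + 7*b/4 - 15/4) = b - 5/4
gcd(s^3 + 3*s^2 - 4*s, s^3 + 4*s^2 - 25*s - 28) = 1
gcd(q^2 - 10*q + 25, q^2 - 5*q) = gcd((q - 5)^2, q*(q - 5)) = q - 5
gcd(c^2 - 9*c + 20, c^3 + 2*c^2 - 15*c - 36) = c - 4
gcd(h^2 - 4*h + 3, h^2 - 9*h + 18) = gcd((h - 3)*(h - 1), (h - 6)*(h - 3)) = h - 3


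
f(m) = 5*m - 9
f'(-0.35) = 5.00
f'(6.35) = 5.00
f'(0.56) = 5.00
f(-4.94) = -33.70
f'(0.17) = 5.00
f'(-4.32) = 5.00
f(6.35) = 22.75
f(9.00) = 36.00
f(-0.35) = -10.75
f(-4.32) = -30.60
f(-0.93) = -13.65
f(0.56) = -6.20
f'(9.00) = 5.00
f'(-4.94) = 5.00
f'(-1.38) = 5.00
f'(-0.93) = 5.00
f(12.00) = 51.00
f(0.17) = -8.15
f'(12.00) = 5.00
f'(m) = 5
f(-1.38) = -15.90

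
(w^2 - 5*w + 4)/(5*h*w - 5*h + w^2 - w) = (w - 4)/(5*h + w)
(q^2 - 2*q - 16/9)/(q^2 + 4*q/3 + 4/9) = (3*q - 8)/(3*q + 2)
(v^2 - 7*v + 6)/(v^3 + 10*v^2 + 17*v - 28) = (v - 6)/(v^2 + 11*v + 28)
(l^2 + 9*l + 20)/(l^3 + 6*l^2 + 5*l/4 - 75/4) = 4*(l + 4)/(4*l^2 + 4*l - 15)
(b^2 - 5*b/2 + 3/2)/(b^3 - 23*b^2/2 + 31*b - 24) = (b - 1)/(b^2 - 10*b + 16)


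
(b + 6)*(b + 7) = b^2 + 13*b + 42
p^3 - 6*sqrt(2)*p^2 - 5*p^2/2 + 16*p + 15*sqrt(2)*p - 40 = (p - 5/2)*(p - 4*sqrt(2))*(p - 2*sqrt(2))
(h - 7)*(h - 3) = h^2 - 10*h + 21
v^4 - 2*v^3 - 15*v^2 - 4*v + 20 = (v - 5)*(v - 1)*(v + 2)^2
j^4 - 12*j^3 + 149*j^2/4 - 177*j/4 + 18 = (j - 8)*(j - 3/2)^2*(j - 1)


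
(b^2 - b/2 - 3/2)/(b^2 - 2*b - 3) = (b - 3/2)/(b - 3)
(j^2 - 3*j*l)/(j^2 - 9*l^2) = j/(j + 3*l)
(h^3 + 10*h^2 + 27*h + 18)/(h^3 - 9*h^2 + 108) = (h^2 + 7*h + 6)/(h^2 - 12*h + 36)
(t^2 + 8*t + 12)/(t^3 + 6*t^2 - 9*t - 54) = (t + 2)/(t^2 - 9)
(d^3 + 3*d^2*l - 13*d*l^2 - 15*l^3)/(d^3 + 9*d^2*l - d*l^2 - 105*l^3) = (d + l)/(d + 7*l)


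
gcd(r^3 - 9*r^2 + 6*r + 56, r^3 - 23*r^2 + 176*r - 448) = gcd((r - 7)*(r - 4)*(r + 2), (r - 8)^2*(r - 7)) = r - 7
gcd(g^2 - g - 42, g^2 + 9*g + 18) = g + 6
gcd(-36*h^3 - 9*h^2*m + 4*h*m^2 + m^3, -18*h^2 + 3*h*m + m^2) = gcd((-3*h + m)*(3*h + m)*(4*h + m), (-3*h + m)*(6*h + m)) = 3*h - m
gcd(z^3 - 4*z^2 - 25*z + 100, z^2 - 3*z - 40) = z + 5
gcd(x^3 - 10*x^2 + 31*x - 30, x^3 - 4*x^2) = 1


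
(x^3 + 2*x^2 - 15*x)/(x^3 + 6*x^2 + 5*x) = (x - 3)/(x + 1)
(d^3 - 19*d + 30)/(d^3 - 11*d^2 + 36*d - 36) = (d + 5)/(d - 6)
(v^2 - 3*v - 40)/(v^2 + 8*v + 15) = (v - 8)/(v + 3)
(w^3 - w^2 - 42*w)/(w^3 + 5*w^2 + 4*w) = (w^2 - w - 42)/(w^2 + 5*w + 4)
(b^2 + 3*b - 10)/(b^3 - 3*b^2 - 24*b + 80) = (b - 2)/(b^2 - 8*b + 16)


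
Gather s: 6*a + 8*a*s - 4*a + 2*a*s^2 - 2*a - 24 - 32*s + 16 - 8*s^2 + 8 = s^2*(2*a - 8) + s*(8*a - 32)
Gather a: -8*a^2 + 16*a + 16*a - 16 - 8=-8*a^2 + 32*a - 24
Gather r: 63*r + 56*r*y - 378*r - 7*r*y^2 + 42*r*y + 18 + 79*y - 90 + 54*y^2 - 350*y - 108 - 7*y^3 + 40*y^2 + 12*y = r*(-7*y^2 + 98*y - 315) - 7*y^3 + 94*y^2 - 259*y - 180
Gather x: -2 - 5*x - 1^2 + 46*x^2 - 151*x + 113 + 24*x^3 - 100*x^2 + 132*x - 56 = 24*x^3 - 54*x^2 - 24*x + 54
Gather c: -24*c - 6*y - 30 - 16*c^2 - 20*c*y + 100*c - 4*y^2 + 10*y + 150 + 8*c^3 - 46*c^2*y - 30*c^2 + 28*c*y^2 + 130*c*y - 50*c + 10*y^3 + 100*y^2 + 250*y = 8*c^3 + c^2*(-46*y - 46) + c*(28*y^2 + 110*y + 26) + 10*y^3 + 96*y^2 + 254*y + 120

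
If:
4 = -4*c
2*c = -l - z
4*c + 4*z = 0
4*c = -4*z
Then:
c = -1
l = 1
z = 1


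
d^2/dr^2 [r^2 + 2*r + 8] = 2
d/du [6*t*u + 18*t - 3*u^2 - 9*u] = 6*t - 6*u - 9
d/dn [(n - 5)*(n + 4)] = 2*n - 1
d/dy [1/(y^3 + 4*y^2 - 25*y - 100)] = (-3*y^2 - 8*y + 25)/(y^3 + 4*y^2 - 25*y - 100)^2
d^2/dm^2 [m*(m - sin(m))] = m*sin(m) - 2*cos(m) + 2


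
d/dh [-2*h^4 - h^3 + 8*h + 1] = -8*h^3 - 3*h^2 + 8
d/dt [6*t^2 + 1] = 12*t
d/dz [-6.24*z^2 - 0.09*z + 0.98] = -12.48*z - 0.09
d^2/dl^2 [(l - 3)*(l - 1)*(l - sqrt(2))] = 6*l - 8 - 2*sqrt(2)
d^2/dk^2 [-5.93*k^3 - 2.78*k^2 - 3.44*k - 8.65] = -35.58*k - 5.56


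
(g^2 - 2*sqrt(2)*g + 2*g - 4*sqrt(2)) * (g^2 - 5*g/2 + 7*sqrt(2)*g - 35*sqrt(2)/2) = g^4 - g^3/2 + 5*sqrt(2)*g^3 - 33*g^2 - 5*sqrt(2)*g^2/2 - 25*sqrt(2)*g + 14*g + 140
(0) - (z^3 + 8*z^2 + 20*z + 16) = -z^3 - 8*z^2 - 20*z - 16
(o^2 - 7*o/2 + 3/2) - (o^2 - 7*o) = 7*o/2 + 3/2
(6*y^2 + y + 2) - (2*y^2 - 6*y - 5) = 4*y^2 + 7*y + 7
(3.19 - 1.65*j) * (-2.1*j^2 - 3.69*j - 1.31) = 3.465*j^3 - 0.6105*j^2 - 9.6096*j - 4.1789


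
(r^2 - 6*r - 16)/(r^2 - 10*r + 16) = (r + 2)/(r - 2)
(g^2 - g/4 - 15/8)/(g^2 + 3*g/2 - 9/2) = (g + 5/4)/(g + 3)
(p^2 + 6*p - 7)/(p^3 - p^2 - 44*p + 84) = (p - 1)/(p^2 - 8*p + 12)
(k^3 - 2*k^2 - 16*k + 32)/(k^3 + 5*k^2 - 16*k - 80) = (k - 2)/(k + 5)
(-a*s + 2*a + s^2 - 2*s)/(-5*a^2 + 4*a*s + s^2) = (s - 2)/(5*a + s)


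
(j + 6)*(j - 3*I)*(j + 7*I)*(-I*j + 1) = -I*j^4 + 5*j^3 - 6*I*j^3 + 30*j^2 - 17*I*j^2 + 21*j - 102*I*j + 126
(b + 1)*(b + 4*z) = b^2 + 4*b*z + b + 4*z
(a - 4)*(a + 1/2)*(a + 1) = a^3 - 5*a^2/2 - 11*a/2 - 2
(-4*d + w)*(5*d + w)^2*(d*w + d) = -100*d^4*w - 100*d^4 - 15*d^3*w^2 - 15*d^3*w + 6*d^2*w^3 + 6*d^2*w^2 + d*w^4 + d*w^3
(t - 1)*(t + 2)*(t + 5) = t^3 + 6*t^2 + 3*t - 10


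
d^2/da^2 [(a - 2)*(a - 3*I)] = 2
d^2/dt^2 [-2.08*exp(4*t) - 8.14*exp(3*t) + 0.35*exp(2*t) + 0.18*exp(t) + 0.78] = (-33.28*exp(3*t) - 73.26*exp(2*t) + 1.4*exp(t) + 0.18)*exp(t)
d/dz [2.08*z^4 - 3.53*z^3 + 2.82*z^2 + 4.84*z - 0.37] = 8.32*z^3 - 10.59*z^2 + 5.64*z + 4.84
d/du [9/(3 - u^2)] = 18*u/(u^2 - 3)^2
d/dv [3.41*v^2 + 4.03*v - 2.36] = 6.82*v + 4.03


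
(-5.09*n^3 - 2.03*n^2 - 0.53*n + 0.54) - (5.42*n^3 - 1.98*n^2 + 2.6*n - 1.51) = -10.51*n^3 - 0.0499999999999998*n^2 - 3.13*n + 2.05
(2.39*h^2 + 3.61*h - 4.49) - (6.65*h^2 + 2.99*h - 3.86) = -4.26*h^2 + 0.62*h - 0.63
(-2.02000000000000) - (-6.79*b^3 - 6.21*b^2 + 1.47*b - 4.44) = 6.79*b^3 + 6.21*b^2 - 1.47*b + 2.42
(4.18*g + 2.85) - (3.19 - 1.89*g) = 6.07*g - 0.34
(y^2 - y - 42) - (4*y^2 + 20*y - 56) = -3*y^2 - 21*y + 14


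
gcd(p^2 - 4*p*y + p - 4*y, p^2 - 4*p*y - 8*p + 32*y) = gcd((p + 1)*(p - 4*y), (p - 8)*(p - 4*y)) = -p + 4*y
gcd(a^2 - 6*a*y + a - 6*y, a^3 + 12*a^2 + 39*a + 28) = a + 1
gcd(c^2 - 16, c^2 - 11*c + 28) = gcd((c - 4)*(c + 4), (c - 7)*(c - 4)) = c - 4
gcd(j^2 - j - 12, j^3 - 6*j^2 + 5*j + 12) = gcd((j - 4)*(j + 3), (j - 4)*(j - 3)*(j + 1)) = j - 4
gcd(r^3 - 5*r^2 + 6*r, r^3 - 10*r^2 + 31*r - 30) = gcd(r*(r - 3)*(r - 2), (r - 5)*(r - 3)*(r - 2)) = r^2 - 5*r + 6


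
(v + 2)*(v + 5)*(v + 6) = v^3 + 13*v^2 + 52*v + 60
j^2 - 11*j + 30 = (j - 6)*(j - 5)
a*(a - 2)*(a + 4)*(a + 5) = a^4 + 7*a^3 + 2*a^2 - 40*a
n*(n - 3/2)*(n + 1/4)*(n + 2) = n^4 + 3*n^3/4 - 23*n^2/8 - 3*n/4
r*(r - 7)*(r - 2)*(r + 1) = r^4 - 8*r^3 + 5*r^2 + 14*r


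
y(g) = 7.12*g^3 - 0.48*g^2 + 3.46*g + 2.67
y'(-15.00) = 4823.86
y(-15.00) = -24187.23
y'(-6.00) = 778.18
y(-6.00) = -1573.29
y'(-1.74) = 69.80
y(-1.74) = -42.31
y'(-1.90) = 82.39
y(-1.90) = -54.47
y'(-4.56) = 451.99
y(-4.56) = -698.20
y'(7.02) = 1049.35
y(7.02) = 2466.46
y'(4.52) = 435.51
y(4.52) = 666.00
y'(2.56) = 140.99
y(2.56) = 127.84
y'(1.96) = 83.63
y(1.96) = 61.22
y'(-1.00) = 25.78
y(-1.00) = -8.39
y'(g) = 21.36*g^2 - 0.96*g + 3.46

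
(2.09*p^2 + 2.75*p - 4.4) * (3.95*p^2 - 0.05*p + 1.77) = 8.2555*p^4 + 10.758*p^3 - 13.8182*p^2 + 5.0875*p - 7.788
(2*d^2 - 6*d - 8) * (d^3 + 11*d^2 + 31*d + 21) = 2*d^5 + 16*d^4 - 12*d^3 - 232*d^2 - 374*d - 168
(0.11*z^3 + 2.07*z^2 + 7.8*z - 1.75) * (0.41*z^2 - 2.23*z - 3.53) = 0.0451*z^5 + 0.6034*z^4 - 1.8064*z^3 - 25.4186*z^2 - 23.6315*z + 6.1775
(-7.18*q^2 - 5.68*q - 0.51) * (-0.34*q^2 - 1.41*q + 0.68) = 2.4412*q^4 + 12.055*q^3 + 3.2998*q^2 - 3.1433*q - 0.3468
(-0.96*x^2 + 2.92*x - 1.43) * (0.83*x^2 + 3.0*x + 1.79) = -0.7968*x^4 - 0.4564*x^3 + 5.8547*x^2 + 0.9368*x - 2.5597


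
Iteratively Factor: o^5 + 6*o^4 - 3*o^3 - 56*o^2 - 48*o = (o)*(o^4 + 6*o^3 - 3*o^2 - 56*o - 48) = o*(o + 1)*(o^3 + 5*o^2 - 8*o - 48) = o*(o + 1)*(o + 4)*(o^2 + o - 12) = o*(o + 1)*(o + 4)^2*(o - 3)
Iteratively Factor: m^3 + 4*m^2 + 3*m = (m + 3)*(m^2 + m) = m*(m + 3)*(m + 1)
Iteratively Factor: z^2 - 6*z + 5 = (z - 5)*(z - 1)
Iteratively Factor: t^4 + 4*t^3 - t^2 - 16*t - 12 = (t - 2)*(t^3 + 6*t^2 + 11*t + 6) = (t - 2)*(t + 2)*(t^2 + 4*t + 3) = (t - 2)*(t + 1)*(t + 2)*(t + 3)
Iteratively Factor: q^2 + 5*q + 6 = (q + 2)*(q + 3)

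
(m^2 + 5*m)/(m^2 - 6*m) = (m + 5)/(m - 6)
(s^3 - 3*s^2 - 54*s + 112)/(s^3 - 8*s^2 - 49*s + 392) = (s - 2)/(s - 7)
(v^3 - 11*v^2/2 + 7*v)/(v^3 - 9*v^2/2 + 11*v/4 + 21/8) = 4*v*(v - 2)/(4*v^2 - 4*v - 3)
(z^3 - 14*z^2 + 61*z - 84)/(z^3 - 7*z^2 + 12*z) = (z - 7)/z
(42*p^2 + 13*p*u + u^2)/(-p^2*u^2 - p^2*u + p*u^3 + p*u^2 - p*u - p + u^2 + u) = (-42*p^2 - 13*p*u - u^2)/(p^2*u^2 + p^2*u - p*u^3 - p*u^2 + p*u + p - u^2 - u)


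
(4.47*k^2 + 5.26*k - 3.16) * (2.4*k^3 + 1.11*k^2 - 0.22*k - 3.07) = 10.728*k^5 + 17.5857*k^4 - 2.7288*k^3 - 18.3877*k^2 - 15.453*k + 9.7012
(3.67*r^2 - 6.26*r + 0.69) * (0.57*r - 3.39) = 2.0919*r^3 - 16.0095*r^2 + 21.6147*r - 2.3391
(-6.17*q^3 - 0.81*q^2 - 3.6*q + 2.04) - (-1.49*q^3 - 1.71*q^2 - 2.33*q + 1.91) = -4.68*q^3 + 0.9*q^2 - 1.27*q + 0.13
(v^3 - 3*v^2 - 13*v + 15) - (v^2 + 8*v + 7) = v^3 - 4*v^2 - 21*v + 8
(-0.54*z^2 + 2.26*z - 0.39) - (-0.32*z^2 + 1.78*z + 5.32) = -0.22*z^2 + 0.48*z - 5.71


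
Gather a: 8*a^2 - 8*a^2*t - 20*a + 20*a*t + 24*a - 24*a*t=a^2*(8 - 8*t) + a*(4 - 4*t)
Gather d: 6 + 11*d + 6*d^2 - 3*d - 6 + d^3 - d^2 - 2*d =d^3 + 5*d^2 + 6*d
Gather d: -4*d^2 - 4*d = -4*d^2 - 4*d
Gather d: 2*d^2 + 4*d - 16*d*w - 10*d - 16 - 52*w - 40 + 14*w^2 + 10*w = 2*d^2 + d*(-16*w - 6) + 14*w^2 - 42*w - 56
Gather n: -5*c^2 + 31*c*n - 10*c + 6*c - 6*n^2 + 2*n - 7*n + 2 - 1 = -5*c^2 - 4*c - 6*n^2 + n*(31*c - 5) + 1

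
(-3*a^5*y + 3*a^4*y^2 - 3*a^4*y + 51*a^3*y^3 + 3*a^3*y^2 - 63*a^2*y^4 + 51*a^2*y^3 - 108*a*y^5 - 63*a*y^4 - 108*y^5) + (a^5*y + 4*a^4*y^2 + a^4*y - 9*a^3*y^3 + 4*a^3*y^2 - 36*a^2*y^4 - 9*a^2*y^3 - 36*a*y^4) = -2*a^5*y + 7*a^4*y^2 - 2*a^4*y + 42*a^3*y^3 + 7*a^3*y^2 - 99*a^2*y^4 + 42*a^2*y^3 - 108*a*y^5 - 99*a*y^4 - 108*y^5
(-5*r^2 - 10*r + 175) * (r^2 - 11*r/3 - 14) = -5*r^4 + 25*r^3/3 + 845*r^2/3 - 1505*r/3 - 2450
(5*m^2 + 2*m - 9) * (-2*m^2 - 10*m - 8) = -10*m^4 - 54*m^3 - 42*m^2 + 74*m + 72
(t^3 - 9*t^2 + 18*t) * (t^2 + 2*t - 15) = t^5 - 7*t^4 - 15*t^3 + 171*t^2 - 270*t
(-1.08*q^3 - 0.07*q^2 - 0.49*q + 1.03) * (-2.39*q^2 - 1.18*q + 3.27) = 2.5812*q^5 + 1.4417*q^4 - 2.2779*q^3 - 2.1124*q^2 - 2.8177*q + 3.3681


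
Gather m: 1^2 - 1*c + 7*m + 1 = -c + 7*m + 2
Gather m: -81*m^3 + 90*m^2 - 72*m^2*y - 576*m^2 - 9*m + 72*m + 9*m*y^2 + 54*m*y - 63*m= -81*m^3 + m^2*(-72*y - 486) + m*(9*y^2 + 54*y)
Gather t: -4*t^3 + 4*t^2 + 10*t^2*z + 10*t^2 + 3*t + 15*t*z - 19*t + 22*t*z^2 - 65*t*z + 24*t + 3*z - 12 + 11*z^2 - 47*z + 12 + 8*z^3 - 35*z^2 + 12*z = -4*t^3 + t^2*(10*z + 14) + t*(22*z^2 - 50*z + 8) + 8*z^3 - 24*z^2 - 32*z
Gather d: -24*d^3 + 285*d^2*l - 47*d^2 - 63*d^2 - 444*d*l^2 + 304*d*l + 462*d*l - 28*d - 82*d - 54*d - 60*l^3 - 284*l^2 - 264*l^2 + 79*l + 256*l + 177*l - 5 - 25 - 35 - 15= -24*d^3 + d^2*(285*l - 110) + d*(-444*l^2 + 766*l - 164) - 60*l^3 - 548*l^2 + 512*l - 80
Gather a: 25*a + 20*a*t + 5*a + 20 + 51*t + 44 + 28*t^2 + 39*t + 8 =a*(20*t + 30) + 28*t^2 + 90*t + 72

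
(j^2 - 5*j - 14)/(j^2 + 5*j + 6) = (j - 7)/(j + 3)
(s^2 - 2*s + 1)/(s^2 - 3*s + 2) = (s - 1)/(s - 2)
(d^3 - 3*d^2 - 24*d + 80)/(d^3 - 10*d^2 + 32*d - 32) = (d + 5)/(d - 2)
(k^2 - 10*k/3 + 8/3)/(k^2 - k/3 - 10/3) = (3*k - 4)/(3*k + 5)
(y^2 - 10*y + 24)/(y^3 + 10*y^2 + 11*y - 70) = (y^2 - 10*y + 24)/(y^3 + 10*y^2 + 11*y - 70)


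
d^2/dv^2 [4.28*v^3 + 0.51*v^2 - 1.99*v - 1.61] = 25.68*v + 1.02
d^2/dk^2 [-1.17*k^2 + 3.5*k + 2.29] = -2.34000000000000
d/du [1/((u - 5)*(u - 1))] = 2*(3 - u)/(u^4 - 12*u^3 + 46*u^2 - 60*u + 25)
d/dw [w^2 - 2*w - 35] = 2*w - 2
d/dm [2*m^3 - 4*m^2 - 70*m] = 6*m^2 - 8*m - 70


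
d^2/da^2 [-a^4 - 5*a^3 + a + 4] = 6*a*(-2*a - 5)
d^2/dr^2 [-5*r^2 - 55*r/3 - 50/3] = -10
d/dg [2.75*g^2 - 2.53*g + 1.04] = 5.5*g - 2.53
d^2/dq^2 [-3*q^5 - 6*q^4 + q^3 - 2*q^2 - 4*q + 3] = -60*q^3 - 72*q^2 + 6*q - 4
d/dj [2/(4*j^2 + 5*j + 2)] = 2*(-8*j - 5)/(4*j^2 + 5*j + 2)^2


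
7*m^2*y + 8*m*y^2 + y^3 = y*(m + y)*(7*m + y)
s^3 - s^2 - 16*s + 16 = (s - 4)*(s - 1)*(s + 4)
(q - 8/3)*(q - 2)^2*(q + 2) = q^4 - 14*q^3/3 + 4*q^2/3 + 56*q/3 - 64/3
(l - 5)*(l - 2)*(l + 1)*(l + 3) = l^4 - 3*l^3 - 15*l^2 + 19*l + 30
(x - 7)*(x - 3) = x^2 - 10*x + 21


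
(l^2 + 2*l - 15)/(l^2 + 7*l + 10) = (l - 3)/(l + 2)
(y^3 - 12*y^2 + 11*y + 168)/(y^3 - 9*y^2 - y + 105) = (y - 8)/(y - 5)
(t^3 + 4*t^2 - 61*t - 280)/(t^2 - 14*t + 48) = (t^2 + 12*t + 35)/(t - 6)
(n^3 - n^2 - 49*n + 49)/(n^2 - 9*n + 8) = (n^2 - 49)/(n - 8)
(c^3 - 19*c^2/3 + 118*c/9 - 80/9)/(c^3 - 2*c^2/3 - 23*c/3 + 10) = (c - 8/3)/(c + 3)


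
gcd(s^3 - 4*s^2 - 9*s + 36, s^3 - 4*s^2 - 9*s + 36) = s^3 - 4*s^2 - 9*s + 36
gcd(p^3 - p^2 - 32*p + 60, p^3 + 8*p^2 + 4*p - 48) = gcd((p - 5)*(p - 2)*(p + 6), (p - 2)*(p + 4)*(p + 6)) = p^2 + 4*p - 12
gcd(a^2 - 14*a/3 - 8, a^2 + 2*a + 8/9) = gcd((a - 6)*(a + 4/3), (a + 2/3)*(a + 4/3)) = a + 4/3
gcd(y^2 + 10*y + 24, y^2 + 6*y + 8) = y + 4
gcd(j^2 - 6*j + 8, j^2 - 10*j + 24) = j - 4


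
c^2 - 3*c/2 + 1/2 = (c - 1)*(c - 1/2)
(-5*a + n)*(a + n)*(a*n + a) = -5*a^3*n - 5*a^3 - 4*a^2*n^2 - 4*a^2*n + a*n^3 + a*n^2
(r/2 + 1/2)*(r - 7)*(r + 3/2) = r^3/2 - 9*r^2/4 - 8*r - 21/4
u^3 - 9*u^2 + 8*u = u*(u - 8)*(u - 1)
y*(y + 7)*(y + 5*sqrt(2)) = y^3 + 7*y^2 + 5*sqrt(2)*y^2 + 35*sqrt(2)*y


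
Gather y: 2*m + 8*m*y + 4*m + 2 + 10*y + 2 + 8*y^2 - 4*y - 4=6*m + 8*y^2 + y*(8*m + 6)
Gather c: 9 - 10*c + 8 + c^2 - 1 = c^2 - 10*c + 16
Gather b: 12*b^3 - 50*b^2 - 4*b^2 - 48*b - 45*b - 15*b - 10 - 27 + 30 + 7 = 12*b^3 - 54*b^2 - 108*b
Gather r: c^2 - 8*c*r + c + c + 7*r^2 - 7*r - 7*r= c^2 + 2*c + 7*r^2 + r*(-8*c - 14)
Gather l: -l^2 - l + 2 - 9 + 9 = -l^2 - l + 2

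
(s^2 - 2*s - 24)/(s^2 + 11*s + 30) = (s^2 - 2*s - 24)/(s^2 + 11*s + 30)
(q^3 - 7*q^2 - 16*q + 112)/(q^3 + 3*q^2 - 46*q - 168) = (q - 4)/(q + 6)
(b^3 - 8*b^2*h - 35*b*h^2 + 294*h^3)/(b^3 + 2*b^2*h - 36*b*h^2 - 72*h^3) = (b^2 - 14*b*h + 49*h^2)/(b^2 - 4*b*h - 12*h^2)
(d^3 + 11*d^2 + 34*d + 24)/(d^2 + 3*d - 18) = (d^2 + 5*d + 4)/(d - 3)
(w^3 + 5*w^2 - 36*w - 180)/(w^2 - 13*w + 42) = (w^2 + 11*w + 30)/(w - 7)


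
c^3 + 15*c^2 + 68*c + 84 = (c + 2)*(c + 6)*(c + 7)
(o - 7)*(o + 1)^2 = o^3 - 5*o^2 - 13*o - 7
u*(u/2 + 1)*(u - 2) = u^3/2 - 2*u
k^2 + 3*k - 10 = (k - 2)*(k + 5)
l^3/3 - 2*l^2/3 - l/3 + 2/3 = (l/3 + 1/3)*(l - 2)*(l - 1)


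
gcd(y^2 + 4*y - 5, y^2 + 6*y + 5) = y + 5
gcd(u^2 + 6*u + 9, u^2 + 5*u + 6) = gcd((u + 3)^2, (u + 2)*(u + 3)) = u + 3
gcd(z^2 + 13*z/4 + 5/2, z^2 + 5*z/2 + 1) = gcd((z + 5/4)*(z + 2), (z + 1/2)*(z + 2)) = z + 2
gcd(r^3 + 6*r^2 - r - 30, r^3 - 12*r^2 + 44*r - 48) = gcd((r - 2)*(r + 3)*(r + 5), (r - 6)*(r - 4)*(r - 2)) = r - 2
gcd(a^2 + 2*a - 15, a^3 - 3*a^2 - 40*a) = a + 5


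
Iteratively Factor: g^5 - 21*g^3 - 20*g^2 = (g + 4)*(g^4 - 4*g^3 - 5*g^2) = g*(g + 4)*(g^3 - 4*g^2 - 5*g) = g*(g - 5)*(g + 4)*(g^2 + g) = g*(g - 5)*(g + 1)*(g + 4)*(g)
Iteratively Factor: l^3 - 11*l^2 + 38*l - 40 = (l - 4)*(l^2 - 7*l + 10) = (l - 5)*(l - 4)*(l - 2)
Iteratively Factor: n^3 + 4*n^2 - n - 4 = (n + 1)*(n^2 + 3*n - 4) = (n + 1)*(n + 4)*(n - 1)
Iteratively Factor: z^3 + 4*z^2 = (z + 4)*(z^2) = z*(z + 4)*(z)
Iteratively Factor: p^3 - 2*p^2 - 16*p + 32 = (p + 4)*(p^2 - 6*p + 8) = (p - 2)*(p + 4)*(p - 4)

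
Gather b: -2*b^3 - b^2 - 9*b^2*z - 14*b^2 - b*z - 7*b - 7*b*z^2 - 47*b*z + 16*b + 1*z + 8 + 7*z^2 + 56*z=-2*b^3 + b^2*(-9*z - 15) + b*(-7*z^2 - 48*z + 9) + 7*z^2 + 57*z + 8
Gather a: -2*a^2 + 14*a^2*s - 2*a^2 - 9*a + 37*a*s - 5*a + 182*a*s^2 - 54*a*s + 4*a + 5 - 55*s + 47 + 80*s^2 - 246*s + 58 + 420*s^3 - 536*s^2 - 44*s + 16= a^2*(14*s - 4) + a*(182*s^2 - 17*s - 10) + 420*s^3 - 456*s^2 - 345*s + 126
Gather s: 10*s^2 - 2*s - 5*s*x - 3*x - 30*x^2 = 10*s^2 + s*(-5*x - 2) - 30*x^2 - 3*x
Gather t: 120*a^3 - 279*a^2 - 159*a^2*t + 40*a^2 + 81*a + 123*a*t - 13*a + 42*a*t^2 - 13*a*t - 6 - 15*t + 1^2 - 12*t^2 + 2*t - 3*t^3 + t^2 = 120*a^3 - 239*a^2 + 68*a - 3*t^3 + t^2*(42*a - 11) + t*(-159*a^2 + 110*a - 13) - 5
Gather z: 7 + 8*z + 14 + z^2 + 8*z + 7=z^2 + 16*z + 28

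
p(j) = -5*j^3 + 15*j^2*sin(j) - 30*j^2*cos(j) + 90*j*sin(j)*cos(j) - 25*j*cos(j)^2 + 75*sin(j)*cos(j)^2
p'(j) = 30*j^2*sin(j) + 15*j^2*cos(j) - 15*j^2 - 90*j*sin(j)^2 + 50*j*sin(j)*cos(j) + 30*j*sin(j) + 90*j*cos(j)^2 - 60*j*cos(j) - 150*sin(j)^2*cos(j) + 90*sin(j)*cos(j) + 75*cos(j)^3 - 25*cos(j)^2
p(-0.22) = -7.66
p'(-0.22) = 18.17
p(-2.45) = 54.45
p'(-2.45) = -399.78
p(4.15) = -179.48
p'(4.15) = -793.90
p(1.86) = 3.47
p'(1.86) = -36.57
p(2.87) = 38.33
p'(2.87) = 93.62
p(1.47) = 23.47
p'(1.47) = -58.02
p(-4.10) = 1068.53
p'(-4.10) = -12.02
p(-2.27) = -2.08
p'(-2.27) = -231.22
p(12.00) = -14175.74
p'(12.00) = -3319.50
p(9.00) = -1395.51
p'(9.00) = -439.47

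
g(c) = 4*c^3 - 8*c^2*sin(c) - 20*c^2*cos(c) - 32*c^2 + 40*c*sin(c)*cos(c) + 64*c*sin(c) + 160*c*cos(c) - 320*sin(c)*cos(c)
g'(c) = 20*c^2*sin(c) - 8*c^2*cos(c) + 12*c^2 - 40*c*sin(c)^2 - 176*c*sin(c) + 40*c*cos(c)^2 + 24*c*cos(c) - 64*c + 320*sin(c)^2 + 40*sin(c)*cos(c) + 64*sin(c) - 320*cos(c)^2 + 160*cos(c)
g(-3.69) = 127.64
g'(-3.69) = 714.23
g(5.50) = -135.23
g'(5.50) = 236.95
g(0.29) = -39.13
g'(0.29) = -101.02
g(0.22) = -31.39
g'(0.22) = -119.89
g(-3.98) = -166.82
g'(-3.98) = 1321.27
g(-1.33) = 57.64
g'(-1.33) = 131.17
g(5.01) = -293.39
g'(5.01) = 393.55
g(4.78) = -387.66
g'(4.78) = 418.98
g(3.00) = -432.12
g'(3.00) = -480.10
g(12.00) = 1627.50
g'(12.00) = -30.74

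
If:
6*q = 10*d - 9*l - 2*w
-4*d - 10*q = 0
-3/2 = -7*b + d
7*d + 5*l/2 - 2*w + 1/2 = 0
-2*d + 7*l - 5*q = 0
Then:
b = 43/189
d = 5/54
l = 0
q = -1/27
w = 31/54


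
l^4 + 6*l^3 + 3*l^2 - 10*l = l*(l - 1)*(l + 2)*(l + 5)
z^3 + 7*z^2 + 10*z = z*(z + 2)*(z + 5)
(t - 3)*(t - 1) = t^2 - 4*t + 3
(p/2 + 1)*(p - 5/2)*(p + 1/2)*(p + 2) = p^4/2 + p^3 - 21*p^2/8 - 13*p/2 - 5/2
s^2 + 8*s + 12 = (s + 2)*(s + 6)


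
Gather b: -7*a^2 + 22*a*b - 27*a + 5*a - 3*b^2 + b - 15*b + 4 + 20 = -7*a^2 - 22*a - 3*b^2 + b*(22*a - 14) + 24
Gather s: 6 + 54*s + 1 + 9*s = 63*s + 7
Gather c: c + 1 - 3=c - 2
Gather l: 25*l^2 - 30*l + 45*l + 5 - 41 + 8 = 25*l^2 + 15*l - 28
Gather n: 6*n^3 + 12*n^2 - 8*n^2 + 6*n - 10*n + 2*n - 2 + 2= 6*n^3 + 4*n^2 - 2*n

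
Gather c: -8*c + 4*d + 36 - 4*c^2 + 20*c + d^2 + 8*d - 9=-4*c^2 + 12*c + d^2 + 12*d + 27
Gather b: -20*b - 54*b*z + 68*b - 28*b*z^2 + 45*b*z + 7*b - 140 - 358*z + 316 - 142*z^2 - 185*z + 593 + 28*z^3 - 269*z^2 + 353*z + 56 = b*(-28*z^2 - 9*z + 55) + 28*z^3 - 411*z^2 - 190*z + 825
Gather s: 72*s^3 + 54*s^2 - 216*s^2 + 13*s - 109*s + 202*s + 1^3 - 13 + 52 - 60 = 72*s^3 - 162*s^2 + 106*s - 20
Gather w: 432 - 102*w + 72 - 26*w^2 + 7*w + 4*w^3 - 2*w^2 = 4*w^3 - 28*w^2 - 95*w + 504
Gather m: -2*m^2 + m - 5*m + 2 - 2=-2*m^2 - 4*m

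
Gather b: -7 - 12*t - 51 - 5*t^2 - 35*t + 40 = -5*t^2 - 47*t - 18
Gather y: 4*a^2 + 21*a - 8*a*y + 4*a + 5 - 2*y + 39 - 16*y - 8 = 4*a^2 + 25*a + y*(-8*a - 18) + 36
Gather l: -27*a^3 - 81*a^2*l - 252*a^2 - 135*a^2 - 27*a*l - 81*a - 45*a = -27*a^3 - 387*a^2 - 126*a + l*(-81*a^2 - 27*a)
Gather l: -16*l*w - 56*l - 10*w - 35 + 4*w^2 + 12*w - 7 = l*(-16*w - 56) + 4*w^2 + 2*w - 42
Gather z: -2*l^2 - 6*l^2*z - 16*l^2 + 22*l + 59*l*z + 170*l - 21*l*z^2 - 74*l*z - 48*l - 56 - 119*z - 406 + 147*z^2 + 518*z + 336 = -18*l^2 + 144*l + z^2*(147 - 21*l) + z*(-6*l^2 - 15*l + 399) - 126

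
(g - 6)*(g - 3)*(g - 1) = g^3 - 10*g^2 + 27*g - 18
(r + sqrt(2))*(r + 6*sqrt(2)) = r^2 + 7*sqrt(2)*r + 12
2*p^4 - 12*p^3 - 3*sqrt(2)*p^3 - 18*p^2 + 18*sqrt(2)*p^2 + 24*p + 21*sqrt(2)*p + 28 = (p - 7)*(p - 2*sqrt(2))*(sqrt(2)*p + 1)*(sqrt(2)*p + sqrt(2))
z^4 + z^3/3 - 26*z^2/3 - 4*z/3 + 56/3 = (z - 2)^2*(z + 2)*(z + 7/3)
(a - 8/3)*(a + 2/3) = a^2 - 2*a - 16/9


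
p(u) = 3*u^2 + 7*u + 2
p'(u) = 6*u + 7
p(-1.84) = -0.72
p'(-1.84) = -4.04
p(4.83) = 105.80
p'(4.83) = 35.98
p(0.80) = 9.52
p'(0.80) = 11.80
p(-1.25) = -2.06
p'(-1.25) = -0.50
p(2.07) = 29.34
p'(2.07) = 19.42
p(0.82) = 9.76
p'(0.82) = 11.92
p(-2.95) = 7.46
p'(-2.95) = -10.70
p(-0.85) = -1.78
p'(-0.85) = 1.90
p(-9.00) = 182.00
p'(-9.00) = -47.00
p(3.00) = 50.00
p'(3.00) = 25.00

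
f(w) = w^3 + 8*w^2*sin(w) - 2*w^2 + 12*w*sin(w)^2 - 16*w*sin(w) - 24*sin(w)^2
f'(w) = 8*w^2*cos(w) + 3*w^2 + 24*w*sin(w)*cos(w) + 16*w*sin(w) - 16*w*cos(w) - 4*w + 12*sin(w)^2 - 48*sin(w)*cos(w) - 16*sin(w)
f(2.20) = 5.38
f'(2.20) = 24.73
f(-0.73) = -26.66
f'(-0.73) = 72.75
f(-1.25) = -71.04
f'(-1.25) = 88.25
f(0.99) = -16.15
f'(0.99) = -8.27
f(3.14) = 11.29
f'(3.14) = -11.61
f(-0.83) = -34.31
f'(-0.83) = 80.03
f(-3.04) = -59.63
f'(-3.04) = -87.58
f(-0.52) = -13.36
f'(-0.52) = 53.11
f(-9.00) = -1239.82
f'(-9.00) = -473.77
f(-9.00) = -1239.82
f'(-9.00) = -473.77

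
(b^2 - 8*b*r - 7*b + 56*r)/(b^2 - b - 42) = (b - 8*r)/(b + 6)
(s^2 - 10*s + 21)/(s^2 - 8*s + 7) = (s - 3)/(s - 1)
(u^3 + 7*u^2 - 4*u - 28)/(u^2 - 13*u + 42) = (u^3 + 7*u^2 - 4*u - 28)/(u^2 - 13*u + 42)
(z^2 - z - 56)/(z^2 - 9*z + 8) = (z + 7)/(z - 1)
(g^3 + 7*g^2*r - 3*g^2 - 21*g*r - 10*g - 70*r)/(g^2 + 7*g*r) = g - 3 - 10/g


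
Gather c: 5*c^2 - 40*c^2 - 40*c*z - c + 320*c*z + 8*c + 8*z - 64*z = -35*c^2 + c*(280*z + 7) - 56*z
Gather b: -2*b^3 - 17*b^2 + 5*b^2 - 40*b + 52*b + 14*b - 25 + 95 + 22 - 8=-2*b^3 - 12*b^2 + 26*b + 84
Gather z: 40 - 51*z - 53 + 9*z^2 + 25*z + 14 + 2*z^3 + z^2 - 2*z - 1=2*z^3 + 10*z^2 - 28*z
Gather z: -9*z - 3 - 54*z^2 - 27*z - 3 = -54*z^2 - 36*z - 6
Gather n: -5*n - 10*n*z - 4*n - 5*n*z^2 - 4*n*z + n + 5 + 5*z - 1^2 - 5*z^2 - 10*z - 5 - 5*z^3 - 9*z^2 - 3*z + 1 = n*(-5*z^2 - 14*z - 8) - 5*z^3 - 14*z^2 - 8*z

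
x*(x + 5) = x^2 + 5*x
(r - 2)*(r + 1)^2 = r^3 - 3*r - 2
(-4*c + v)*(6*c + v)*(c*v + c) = -24*c^3*v - 24*c^3 + 2*c^2*v^2 + 2*c^2*v + c*v^3 + c*v^2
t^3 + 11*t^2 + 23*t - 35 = (t - 1)*(t + 5)*(t + 7)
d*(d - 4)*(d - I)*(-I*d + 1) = -I*d^4 + 4*I*d^3 - I*d^2 + 4*I*d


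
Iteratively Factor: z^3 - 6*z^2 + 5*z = (z - 1)*(z^2 - 5*z) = z*(z - 1)*(z - 5)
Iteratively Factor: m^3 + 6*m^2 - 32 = (m - 2)*(m^2 + 8*m + 16) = (m - 2)*(m + 4)*(m + 4)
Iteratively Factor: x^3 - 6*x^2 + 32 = (x - 4)*(x^2 - 2*x - 8) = (x - 4)^2*(x + 2)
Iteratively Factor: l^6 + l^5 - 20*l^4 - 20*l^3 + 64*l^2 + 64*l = (l + 1)*(l^5 - 20*l^3 + 64*l) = l*(l + 1)*(l^4 - 20*l^2 + 64) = l*(l + 1)*(l + 4)*(l^3 - 4*l^2 - 4*l + 16) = l*(l - 2)*(l + 1)*(l + 4)*(l^2 - 2*l - 8) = l*(l - 4)*(l - 2)*(l + 1)*(l + 4)*(l + 2)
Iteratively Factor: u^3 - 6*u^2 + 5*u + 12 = (u - 3)*(u^2 - 3*u - 4) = (u - 3)*(u + 1)*(u - 4)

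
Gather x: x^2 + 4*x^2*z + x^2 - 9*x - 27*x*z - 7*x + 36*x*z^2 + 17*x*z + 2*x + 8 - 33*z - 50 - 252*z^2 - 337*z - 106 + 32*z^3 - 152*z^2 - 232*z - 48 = x^2*(4*z + 2) + x*(36*z^2 - 10*z - 14) + 32*z^3 - 404*z^2 - 602*z - 196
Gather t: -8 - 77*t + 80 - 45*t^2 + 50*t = -45*t^2 - 27*t + 72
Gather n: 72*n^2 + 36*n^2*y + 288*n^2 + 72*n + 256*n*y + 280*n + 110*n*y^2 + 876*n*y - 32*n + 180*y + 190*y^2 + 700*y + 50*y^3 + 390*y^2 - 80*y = n^2*(36*y + 360) + n*(110*y^2 + 1132*y + 320) + 50*y^3 + 580*y^2 + 800*y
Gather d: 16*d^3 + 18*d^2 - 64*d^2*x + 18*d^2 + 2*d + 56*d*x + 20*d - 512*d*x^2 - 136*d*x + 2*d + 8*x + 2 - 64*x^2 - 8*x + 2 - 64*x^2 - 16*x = 16*d^3 + d^2*(36 - 64*x) + d*(-512*x^2 - 80*x + 24) - 128*x^2 - 16*x + 4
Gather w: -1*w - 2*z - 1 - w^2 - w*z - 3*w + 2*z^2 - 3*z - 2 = -w^2 + w*(-z - 4) + 2*z^2 - 5*z - 3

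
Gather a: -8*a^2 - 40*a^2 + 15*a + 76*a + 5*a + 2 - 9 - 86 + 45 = -48*a^2 + 96*a - 48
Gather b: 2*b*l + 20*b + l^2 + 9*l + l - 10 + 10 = b*(2*l + 20) + l^2 + 10*l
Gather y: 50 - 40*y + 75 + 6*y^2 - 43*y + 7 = 6*y^2 - 83*y + 132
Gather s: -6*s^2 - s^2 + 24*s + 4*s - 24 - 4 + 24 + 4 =-7*s^2 + 28*s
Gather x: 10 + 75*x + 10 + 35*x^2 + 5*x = 35*x^2 + 80*x + 20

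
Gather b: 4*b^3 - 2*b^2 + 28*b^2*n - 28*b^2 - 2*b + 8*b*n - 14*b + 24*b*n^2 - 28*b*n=4*b^3 + b^2*(28*n - 30) + b*(24*n^2 - 20*n - 16)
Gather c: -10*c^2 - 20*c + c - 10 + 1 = -10*c^2 - 19*c - 9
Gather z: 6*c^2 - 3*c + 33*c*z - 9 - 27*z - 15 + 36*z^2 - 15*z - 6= 6*c^2 - 3*c + 36*z^2 + z*(33*c - 42) - 30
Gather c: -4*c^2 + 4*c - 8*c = -4*c^2 - 4*c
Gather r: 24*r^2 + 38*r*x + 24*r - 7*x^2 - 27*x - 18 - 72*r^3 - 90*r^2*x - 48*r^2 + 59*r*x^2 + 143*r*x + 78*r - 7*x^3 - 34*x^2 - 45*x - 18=-72*r^3 + r^2*(-90*x - 24) + r*(59*x^2 + 181*x + 102) - 7*x^3 - 41*x^2 - 72*x - 36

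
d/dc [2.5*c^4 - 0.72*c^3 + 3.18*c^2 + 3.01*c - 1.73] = 10.0*c^3 - 2.16*c^2 + 6.36*c + 3.01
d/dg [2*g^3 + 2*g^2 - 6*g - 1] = 6*g^2 + 4*g - 6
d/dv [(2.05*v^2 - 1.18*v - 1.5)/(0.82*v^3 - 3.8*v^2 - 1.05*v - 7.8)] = (-1.681*v^4 + 1.9352*v^3 - 2.9465*v^2 - 43.38*v + 7.629)/(0.6724*v^6 - 6.232*v^5 + 12.718*v^4 - 4.812*v^3 + 60.3825*v^2 + 16.38*v + 60.84)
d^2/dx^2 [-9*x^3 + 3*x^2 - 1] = 6 - 54*x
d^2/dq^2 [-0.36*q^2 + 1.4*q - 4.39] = -0.720000000000000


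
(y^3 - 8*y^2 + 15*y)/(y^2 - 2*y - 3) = y*(y - 5)/(y + 1)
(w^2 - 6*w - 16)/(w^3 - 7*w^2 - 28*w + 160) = (w + 2)/(w^2 + w - 20)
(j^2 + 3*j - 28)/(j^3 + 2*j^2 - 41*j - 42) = (j - 4)/(j^2 - 5*j - 6)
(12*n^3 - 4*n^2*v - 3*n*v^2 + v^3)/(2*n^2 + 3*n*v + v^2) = (6*n^2 - 5*n*v + v^2)/(n + v)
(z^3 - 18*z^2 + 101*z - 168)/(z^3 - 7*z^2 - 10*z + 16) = (z^2 - 10*z + 21)/(z^2 + z - 2)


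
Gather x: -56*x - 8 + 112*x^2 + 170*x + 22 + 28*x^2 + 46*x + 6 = 140*x^2 + 160*x + 20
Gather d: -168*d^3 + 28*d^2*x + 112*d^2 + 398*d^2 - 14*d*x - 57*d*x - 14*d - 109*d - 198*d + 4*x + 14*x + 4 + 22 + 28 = -168*d^3 + d^2*(28*x + 510) + d*(-71*x - 321) + 18*x + 54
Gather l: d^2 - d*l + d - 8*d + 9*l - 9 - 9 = d^2 - 7*d + l*(9 - d) - 18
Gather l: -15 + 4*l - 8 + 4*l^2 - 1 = 4*l^2 + 4*l - 24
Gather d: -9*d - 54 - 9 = -9*d - 63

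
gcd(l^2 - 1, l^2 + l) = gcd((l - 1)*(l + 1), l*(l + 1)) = l + 1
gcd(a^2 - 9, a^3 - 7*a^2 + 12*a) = a - 3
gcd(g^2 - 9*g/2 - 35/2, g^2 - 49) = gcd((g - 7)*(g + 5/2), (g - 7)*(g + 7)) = g - 7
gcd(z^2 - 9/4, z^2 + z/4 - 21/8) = z - 3/2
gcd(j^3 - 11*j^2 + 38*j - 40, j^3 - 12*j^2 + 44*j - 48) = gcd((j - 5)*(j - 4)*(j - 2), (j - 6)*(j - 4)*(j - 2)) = j^2 - 6*j + 8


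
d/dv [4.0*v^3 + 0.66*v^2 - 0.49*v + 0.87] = 12.0*v^2 + 1.32*v - 0.49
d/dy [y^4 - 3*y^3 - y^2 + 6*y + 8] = 4*y^3 - 9*y^2 - 2*y + 6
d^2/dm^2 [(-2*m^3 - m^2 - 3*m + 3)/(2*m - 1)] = 2*(-8*m^3 + 12*m^2 - 6*m + 5)/(8*m^3 - 12*m^2 + 6*m - 1)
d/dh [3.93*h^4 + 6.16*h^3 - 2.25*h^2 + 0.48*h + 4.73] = 15.72*h^3 + 18.48*h^2 - 4.5*h + 0.48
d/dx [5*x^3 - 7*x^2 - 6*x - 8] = 15*x^2 - 14*x - 6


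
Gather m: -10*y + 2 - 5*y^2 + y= -5*y^2 - 9*y + 2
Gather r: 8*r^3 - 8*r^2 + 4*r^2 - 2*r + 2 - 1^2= 8*r^3 - 4*r^2 - 2*r + 1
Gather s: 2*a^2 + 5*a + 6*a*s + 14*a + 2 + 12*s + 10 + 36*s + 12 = 2*a^2 + 19*a + s*(6*a + 48) + 24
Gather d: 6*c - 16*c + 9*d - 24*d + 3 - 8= -10*c - 15*d - 5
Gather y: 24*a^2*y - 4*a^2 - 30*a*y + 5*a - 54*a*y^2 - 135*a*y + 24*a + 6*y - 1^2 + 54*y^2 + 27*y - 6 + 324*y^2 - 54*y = -4*a^2 + 29*a + y^2*(378 - 54*a) + y*(24*a^2 - 165*a - 21) - 7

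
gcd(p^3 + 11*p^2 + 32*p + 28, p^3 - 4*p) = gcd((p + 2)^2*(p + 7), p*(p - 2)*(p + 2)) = p + 2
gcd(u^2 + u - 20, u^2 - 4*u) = u - 4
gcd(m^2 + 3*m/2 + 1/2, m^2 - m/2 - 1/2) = m + 1/2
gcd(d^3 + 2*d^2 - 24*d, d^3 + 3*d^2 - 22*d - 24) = d^2 + 2*d - 24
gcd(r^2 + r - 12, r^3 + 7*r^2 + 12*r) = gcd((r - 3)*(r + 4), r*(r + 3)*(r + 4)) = r + 4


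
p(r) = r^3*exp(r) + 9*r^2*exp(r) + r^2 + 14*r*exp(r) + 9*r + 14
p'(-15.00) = -21.00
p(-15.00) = 104.00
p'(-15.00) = -21.00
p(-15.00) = 104.00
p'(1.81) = 728.54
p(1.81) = 404.80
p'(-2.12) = 3.63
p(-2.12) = -0.44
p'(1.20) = 248.48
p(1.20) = 130.78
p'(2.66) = 2914.30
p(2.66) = 1756.87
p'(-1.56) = 3.67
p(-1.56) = 1.61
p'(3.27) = 7433.25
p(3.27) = 4710.75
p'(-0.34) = 11.50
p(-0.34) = 8.38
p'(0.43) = 56.07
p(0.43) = 29.99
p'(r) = r^3*exp(r) + 12*r^2*exp(r) + 32*r*exp(r) + 2*r + 14*exp(r) + 9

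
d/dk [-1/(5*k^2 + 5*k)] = (2*k + 1)/(5*k^2*(k + 1)^2)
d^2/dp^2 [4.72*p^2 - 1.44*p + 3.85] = 9.44000000000000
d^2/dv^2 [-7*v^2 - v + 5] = -14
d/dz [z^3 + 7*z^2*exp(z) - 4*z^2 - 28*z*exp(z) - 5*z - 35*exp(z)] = 7*z^2*exp(z) + 3*z^2 - 14*z*exp(z) - 8*z - 63*exp(z) - 5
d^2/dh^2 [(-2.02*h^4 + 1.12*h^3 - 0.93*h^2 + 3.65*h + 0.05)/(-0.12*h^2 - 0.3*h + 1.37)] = (0.0581760000000001*h^6 + 0.43632*h^5 - 0.901728000000002*h^4 - 14.025456*h^3 + 49.171008*h^2 - 16.223928*h + 0.465294)/(0.001728*h^6 + 0.01296*h^5 - 0.026784*h^4 - 0.26892*h^3 + 0.305784*h^2 + 1.68921*h - 2.571353)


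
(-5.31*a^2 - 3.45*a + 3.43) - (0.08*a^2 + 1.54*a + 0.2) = -5.39*a^2 - 4.99*a + 3.23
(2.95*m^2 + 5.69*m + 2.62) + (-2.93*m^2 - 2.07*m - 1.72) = 0.02*m^2 + 3.62*m + 0.9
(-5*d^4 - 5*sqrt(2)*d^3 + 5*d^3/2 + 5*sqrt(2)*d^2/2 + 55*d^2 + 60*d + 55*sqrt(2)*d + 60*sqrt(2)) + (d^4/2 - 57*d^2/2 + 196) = -9*d^4/2 - 5*sqrt(2)*d^3 + 5*d^3/2 + 5*sqrt(2)*d^2/2 + 53*d^2/2 + 60*d + 55*sqrt(2)*d + 60*sqrt(2) + 196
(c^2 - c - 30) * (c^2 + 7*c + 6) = c^4 + 6*c^3 - 31*c^2 - 216*c - 180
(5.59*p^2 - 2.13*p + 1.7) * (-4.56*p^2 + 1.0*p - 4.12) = -25.4904*p^4 + 15.3028*p^3 - 32.9128*p^2 + 10.4756*p - 7.004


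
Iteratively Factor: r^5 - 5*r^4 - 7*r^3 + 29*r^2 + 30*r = (r + 1)*(r^4 - 6*r^3 - r^2 + 30*r) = (r - 3)*(r + 1)*(r^3 - 3*r^2 - 10*r) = (r - 5)*(r - 3)*(r + 1)*(r^2 + 2*r) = (r - 5)*(r - 3)*(r + 1)*(r + 2)*(r)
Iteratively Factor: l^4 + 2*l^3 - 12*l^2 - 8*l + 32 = (l - 2)*(l^3 + 4*l^2 - 4*l - 16) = (l - 2)^2*(l^2 + 6*l + 8) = (l - 2)^2*(l + 4)*(l + 2)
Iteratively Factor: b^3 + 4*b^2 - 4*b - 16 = (b + 2)*(b^2 + 2*b - 8) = (b - 2)*(b + 2)*(b + 4)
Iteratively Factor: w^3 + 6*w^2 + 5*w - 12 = (w + 4)*(w^2 + 2*w - 3) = (w - 1)*(w + 4)*(w + 3)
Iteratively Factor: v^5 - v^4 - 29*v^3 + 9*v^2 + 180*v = (v + 3)*(v^4 - 4*v^3 - 17*v^2 + 60*v) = (v - 3)*(v + 3)*(v^3 - v^2 - 20*v) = (v - 3)*(v + 3)*(v + 4)*(v^2 - 5*v) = v*(v - 3)*(v + 3)*(v + 4)*(v - 5)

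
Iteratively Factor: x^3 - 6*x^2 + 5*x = (x)*(x^2 - 6*x + 5) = x*(x - 1)*(x - 5)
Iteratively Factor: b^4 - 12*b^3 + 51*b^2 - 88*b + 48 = (b - 1)*(b^3 - 11*b^2 + 40*b - 48) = (b - 4)*(b - 1)*(b^2 - 7*b + 12) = (b - 4)*(b - 3)*(b - 1)*(b - 4)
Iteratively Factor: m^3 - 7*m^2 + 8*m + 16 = (m + 1)*(m^2 - 8*m + 16) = (m - 4)*(m + 1)*(m - 4)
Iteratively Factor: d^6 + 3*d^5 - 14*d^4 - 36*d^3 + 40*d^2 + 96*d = (d + 4)*(d^5 - d^4 - 10*d^3 + 4*d^2 + 24*d) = (d - 3)*(d + 4)*(d^4 + 2*d^3 - 4*d^2 - 8*d) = d*(d - 3)*(d + 4)*(d^3 + 2*d^2 - 4*d - 8) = d*(d - 3)*(d + 2)*(d + 4)*(d^2 - 4) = d*(d - 3)*(d - 2)*(d + 2)*(d + 4)*(d + 2)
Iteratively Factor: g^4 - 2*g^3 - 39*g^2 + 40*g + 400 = (g - 5)*(g^3 + 3*g^2 - 24*g - 80) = (g - 5)*(g + 4)*(g^2 - g - 20) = (g - 5)^2*(g + 4)*(g + 4)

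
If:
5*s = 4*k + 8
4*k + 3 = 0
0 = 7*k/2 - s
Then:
No Solution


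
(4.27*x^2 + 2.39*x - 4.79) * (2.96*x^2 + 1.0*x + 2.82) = 12.6392*x^4 + 11.3444*x^3 + 0.252999999999998*x^2 + 1.9498*x - 13.5078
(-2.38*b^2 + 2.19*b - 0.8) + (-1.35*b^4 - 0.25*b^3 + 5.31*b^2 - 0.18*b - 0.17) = -1.35*b^4 - 0.25*b^3 + 2.93*b^2 + 2.01*b - 0.97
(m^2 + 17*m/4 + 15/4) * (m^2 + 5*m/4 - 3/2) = m^4 + 11*m^3/2 + 121*m^2/16 - 27*m/16 - 45/8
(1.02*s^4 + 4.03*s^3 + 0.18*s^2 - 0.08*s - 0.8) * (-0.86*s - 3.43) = -0.8772*s^5 - 6.9644*s^4 - 13.9777*s^3 - 0.5486*s^2 + 0.9624*s + 2.744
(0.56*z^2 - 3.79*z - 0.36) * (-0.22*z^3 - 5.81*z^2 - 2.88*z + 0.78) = -0.1232*z^5 - 2.4198*z^4 + 20.4863*z^3 + 13.4436*z^2 - 1.9194*z - 0.2808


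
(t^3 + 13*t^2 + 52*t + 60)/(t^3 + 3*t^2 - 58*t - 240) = (t + 2)/(t - 8)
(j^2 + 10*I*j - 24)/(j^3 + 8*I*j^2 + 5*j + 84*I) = (j + 6*I)/(j^2 + 4*I*j + 21)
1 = 1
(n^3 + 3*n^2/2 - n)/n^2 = n + 3/2 - 1/n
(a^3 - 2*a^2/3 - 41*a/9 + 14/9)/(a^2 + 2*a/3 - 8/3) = (9*a^2 - 24*a + 7)/(3*(3*a - 4))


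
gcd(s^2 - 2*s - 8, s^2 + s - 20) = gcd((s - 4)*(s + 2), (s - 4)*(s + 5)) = s - 4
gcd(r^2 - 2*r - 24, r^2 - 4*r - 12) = r - 6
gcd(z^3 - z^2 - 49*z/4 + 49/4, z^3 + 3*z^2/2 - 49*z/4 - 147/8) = z^2 - 49/4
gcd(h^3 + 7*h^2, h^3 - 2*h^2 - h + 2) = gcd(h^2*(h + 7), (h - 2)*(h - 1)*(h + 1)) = 1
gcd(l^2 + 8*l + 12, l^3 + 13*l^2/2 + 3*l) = l + 6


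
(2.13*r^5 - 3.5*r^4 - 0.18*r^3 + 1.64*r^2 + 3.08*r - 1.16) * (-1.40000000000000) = -2.982*r^5 + 4.9*r^4 + 0.252*r^3 - 2.296*r^2 - 4.312*r + 1.624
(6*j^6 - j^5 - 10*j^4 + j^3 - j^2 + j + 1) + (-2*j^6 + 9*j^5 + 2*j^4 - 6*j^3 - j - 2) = 4*j^6 + 8*j^5 - 8*j^4 - 5*j^3 - j^2 - 1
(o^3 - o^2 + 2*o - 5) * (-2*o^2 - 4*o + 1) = -2*o^5 - 2*o^4 + o^3 + o^2 + 22*o - 5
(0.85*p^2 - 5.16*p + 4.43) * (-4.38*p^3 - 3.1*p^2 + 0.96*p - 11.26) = -3.723*p^5 + 19.9658*p^4 - 2.5914*p^3 - 28.2576*p^2 + 62.3544*p - 49.8818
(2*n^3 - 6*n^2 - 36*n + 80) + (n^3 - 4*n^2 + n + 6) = 3*n^3 - 10*n^2 - 35*n + 86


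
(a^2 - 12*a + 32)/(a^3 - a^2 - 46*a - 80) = (a - 4)/(a^2 + 7*a + 10)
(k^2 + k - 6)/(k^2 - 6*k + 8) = (k + 3)/(k - 4)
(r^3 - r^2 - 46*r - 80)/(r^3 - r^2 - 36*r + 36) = (r^3 - r^2 - 46*r - 80)/(r^3 - r^2 - 36*r + 36)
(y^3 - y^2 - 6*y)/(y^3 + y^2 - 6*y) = (y^2 - y - 6)/(y^2 + y - 6)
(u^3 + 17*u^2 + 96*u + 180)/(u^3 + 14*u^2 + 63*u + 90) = (u + 6)/(u + 3)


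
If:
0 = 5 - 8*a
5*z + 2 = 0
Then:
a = 5/8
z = -2/5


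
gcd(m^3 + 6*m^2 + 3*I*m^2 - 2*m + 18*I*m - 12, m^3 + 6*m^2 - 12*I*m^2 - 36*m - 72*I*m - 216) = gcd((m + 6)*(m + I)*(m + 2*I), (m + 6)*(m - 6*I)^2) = m + 6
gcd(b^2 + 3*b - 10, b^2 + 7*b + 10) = b + 5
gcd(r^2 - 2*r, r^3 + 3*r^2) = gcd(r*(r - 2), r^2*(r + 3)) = r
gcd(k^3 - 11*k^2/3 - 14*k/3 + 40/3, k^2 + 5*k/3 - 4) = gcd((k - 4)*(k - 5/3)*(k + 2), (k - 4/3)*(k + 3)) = 1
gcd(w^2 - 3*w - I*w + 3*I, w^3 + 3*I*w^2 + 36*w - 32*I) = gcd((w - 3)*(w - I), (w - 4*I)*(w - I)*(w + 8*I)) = w - I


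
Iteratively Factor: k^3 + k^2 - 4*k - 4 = (k + 1)*(k^2 - 4) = (k - 2)*(k + 1)*(k + 2)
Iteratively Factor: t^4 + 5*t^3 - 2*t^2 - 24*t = (t + 3)*(t^3 + 2*t^2 - 8*t) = t*(t + 3)*(t^2 + 2*t - 8) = t*(t + 3)*(t + 4)*(t - 2)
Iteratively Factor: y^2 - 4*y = (y)*(y - 4)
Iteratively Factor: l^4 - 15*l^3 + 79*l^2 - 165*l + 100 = (l - 4)*(l^3 - 11*l^2 + 35*l - 25) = (l - 5)*(l - 4)*(l^2 - 6*l + 5) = (l - 5)^2*(l - 4)*(l - 1)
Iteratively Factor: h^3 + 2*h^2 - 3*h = (h + 3)*(h^2 - h) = h*(h + 3)*(h - 1)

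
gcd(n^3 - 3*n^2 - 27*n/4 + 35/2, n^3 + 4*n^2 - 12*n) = n - 2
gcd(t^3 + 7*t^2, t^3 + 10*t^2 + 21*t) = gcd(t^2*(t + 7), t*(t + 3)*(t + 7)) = t^2 + 7*t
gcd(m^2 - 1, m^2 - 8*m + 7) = m - 1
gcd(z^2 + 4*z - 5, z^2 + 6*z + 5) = z + 5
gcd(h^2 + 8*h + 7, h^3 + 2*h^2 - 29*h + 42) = h + 7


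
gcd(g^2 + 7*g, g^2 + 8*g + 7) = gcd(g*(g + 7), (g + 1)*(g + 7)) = g + 7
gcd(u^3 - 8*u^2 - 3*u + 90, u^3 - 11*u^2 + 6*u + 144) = u^2 - 3*u - 18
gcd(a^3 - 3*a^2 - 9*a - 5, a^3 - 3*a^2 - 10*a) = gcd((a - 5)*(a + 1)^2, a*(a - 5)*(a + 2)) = a - 5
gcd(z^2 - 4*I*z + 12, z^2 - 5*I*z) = 1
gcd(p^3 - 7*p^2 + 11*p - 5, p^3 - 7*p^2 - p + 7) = p - 1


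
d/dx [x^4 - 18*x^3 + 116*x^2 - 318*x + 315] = 4*x^3 - 54*x^2 + 232*x - 318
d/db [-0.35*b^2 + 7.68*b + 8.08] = 7.68 - 0.7*b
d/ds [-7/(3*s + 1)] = 21/(3*s + 1)^2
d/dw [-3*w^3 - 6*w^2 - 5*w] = -9*w^2 - 12*w - 5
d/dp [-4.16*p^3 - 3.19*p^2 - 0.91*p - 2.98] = -12.48*p^2 - 6.38*p - 0.91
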